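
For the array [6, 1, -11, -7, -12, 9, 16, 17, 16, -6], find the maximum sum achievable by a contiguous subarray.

Using Kadane's algorithm on [6, 1, -11, -7, -12, 9, 16, 17, 16, -6]:

Scanning through the array:
Position 1 (value 1): max_ending_here = 7, max_so_far = 7
Position 2 (value -11): max_ending_here = -4, max_so_far = 7
Position 3 (value -7): max_ending_here = -7, max_so_far = 7
Position 4 (value -12): max_ending_here = -12, max_so_far = 7
Position 5 (value 9): max_ending_here = 9, max_so_far = 9
Position 6 (value 16): max_ending_here = 25, max_so_far = 25
Position 7 (value 17): max_ending_here = 42, max_so_far = 42
Position 8 (value 16): max_ending_here = 58, max_so_far = 58
Position 9 (value -6): max_ending_here = 52, max_so_far = 58

Maximum subarray: [9, 16, 17, 16]
Maximum sum: 58

The maximum subarray is [9, 16, 17, 16] with sum 58. This subarray runs from index 5 to index 8.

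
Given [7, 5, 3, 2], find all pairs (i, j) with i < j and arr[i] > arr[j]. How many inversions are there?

Finding inversions in [7, 5, 3, 2]:

(0, 1): arr[0]=7 > arr[1]=5
(0, 2): arr[0]=7 > arr[2]=3
(0, 3): arr[0]=7 > arr[3]=2
(1, 2): arr[1]=5 > arr[2]=3
(1, 3): arr[1]=5 > arr[3]=2
(2, 3): arr[2]=3 > arr[3]=2

Total inversions: 6

The array has 6 inversion(s): (0,1), (0,2), (0,3), (1,2), (1,3), (2,3). Each pair (i,j) satisfies i < j and arr[i] > arr[j].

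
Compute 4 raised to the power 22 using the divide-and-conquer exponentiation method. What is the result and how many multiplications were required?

Computing 4^22 by squaring (build up from 4^1; each line after the first costs one multiplication):

4^1 = 4
4^2 = (4^1)^2 = 4^2 = 16
4^4 = (4^2)^2 = 16^2 = 256
4^5 = 4 * 4^4 = 4 * 256 = 1024
4^10 = (4^5)^2 = 1024^2 = 1048576
4^11 = 4 * 4^10 = 4 * 1048576 = 4194304
4^22 = (4^11)^2 = 4194304^2 = 17592186044416

Result: 17592186044416
Multiplications needed: 6 (6 lines after 4^1)

4^22 = 17592186044416. Using exponentiation by squaring, this requires 6 multiplications. The key idea: if the exponent is even, square the half-power; if odd, multiply by the base once.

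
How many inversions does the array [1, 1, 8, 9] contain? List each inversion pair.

Finding inversions in [1, 1, 8, 9]:


Total inversions: 0

The array has 0 inversions. It is already sorted.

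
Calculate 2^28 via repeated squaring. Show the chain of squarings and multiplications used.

Computing 2^28 by squaring (build up from 2^1; each line after the first costs one multiplication):

2^1 = 2
2^2 = (2^1)^2 = 2^2 = 4
2^3 = 2 * 2^2 = 2 * 4 = 8
2^6 = (2^3)^2 = 8^2 = 64
2^7 = 2 * 2^6 = 2 * 64 = 128
2^14 = (2^7)^2 = 128^2 = 16384
2^28 = (2^14)^2 = 16384^2 = 268435456

Result: 268435456
Multiplications needed: 6 (6 lines after 2^1)

2^28 = 268435456. Using exponentiation by squaring, this requires 6 multiplications. The key idea: if the exponent is even, square the half-power; if odd, multiply by the base once.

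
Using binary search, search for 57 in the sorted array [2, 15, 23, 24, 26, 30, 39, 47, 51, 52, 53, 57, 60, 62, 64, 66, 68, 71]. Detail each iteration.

Binary search for 57 in [2, 15, 23, 24, 26, 30, 39, 47, 51, 52, 53, 57, 60, 62, 64, 66, 68, 71]:

lo=0, hi=17, mid=8, arr[mid]=51 -> 51 < 57, search right half
lo=9, hi=17, mid=13, arr[mid]=62 -> 62 > 57, search left half
lo=9, hi=12, mid=10, arr[mid]=53 -> 53 < 57, search right half
lo=11, hi=12, mid=11, arr[mid]=57 -> Found target at index 11!

Binary search finds 57 at index 11 after 4 comparisons. The search repeatedly halves the search space by comparing with the middle element.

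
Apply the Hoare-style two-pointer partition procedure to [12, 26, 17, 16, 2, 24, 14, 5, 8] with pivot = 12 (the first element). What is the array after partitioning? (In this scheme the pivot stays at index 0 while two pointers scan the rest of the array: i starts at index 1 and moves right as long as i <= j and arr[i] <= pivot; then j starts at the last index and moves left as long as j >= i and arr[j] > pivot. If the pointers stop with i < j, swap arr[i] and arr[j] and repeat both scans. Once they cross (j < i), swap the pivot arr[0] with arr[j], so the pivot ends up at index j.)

Hoare-style two-pointer partition with pivot = 12:

Initial array: [12, 26, 17, 16, 2, 24, 14, 5, 8]

Pointers start at i = 1, j = 8.
i stops at index 1 (arr[1]=26 > 12), j stops at index 8 (arr[8]=8 <= 12): swap arr[1] and arr[8], array becomes [12, 8, 17, 16, 2, 24, 14, 5, 26]
i stops at index 2 (arr[2]=17 > 12), j stops at index 7 (arr[7]=5 <= 12): swap arr[2] and arr[7], array becomes [12, 8, 5, 16, 2, 24, 14, 17, 26]
i stops at index 3 (arr[3]=16 > 12), j stops at index 4 (arr[4]=2 <= 12): swap arr[3] and arr[4], array becomes [12, 8, 5, 2, 16, 24, 14, 17, 26]
i ends at 4, j ends at 3: the pointers have crossed (j < i), so scanning stops.

Swap pivot arr[0] with arr[3] to place pivot at position 3: [2, 8, 5, 12, 16, 24, 14, 17, 26]
Pivot position: 3

After partitioning with pivot 12, the array becomes [2, 8, 5, 12, 16, 24, 14, 17, 26]. The pivot is placed at index 3. All elements to the left of the pivot are <= 12, and all elements to the right are > 12.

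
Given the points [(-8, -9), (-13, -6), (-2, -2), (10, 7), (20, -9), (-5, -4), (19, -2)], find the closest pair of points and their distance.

Computing all pairwise distances among 7 points:

d((-8, -9), (-13, -6)) = 5.831
d((-8, -9), (-2, -2)) = 9.2195
d((-8, -9), (10, 7)) = 24.0832
d((-8, -9), (20, -9)) = 28.0
d((-8, -9), (-5, -4)) = 5.831
d((-8, -9), (19, -2)) = 27.8927
d((-13, -6), (-2, -2)) = 11.7047
d((-13, -6), (10, 7)) = 26.4197
d((-13, -6), (20, -9)) = 33.1361
d((-13, -6), (-5, -4)) = 8.2462
d((-13, -6), (19, -2)) = 32.249
d((-2, -2), (10, 7)) = 15.0
d((-2, -2), (20, -9)) = 23.0868
d((-2, -2), (-5, -4)) = 3.6056 <-- minimum
d((-2, -2), (19, -2)) = 21.0
d((10, 7), (20, -9)) = 18.868
d((10, 7), (-5, -4)) = 18.6011
d((10, 7), (19, -2)) = 12.7279
d((20, -9), (-5, -4)) = 25.4951
d((20, -9), (19, -2)) = 7.0711
d((-5, -4), (19, -2)) = 24.0832

Closest pair: (-2, -2) and (-5, -4) with distance 3.6056

The closest pair is (-2, -2) and (-5, -4) with Euclidean distance 3.6056. For 7 points, brute-force pairwise comparison is shown above. For large n, the divide-and-conquer algorithm (sort by x, recurse on halves, check the dividing strip) achieves O(n log n).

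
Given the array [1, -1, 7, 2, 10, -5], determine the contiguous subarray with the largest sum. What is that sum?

Using Kadane's algorithm on [1, -1, 7, 2, 10, -5]:

Scanning through the array:
Position 1 (value -1): max_ending_here = 0, max_so_far = 1
Position 2 (value 7): max_ending_here = 7, max_so_far = 7
Position 3 (value 2): max_ending_here = 9, max_so_far = 9
Position 4 (value 10): max_ending_here = 19, max_so_far = 19
Position 5 (value -5): max_ending_here = 14, max_so_far = 19

Maximum subarray: [1, -1, 7, 2, 10]
Maximum sum: 19

The maximum subarray is [1, -1, 7, 2, 10] with sum 19. This subarray runs from index 0 to index 4.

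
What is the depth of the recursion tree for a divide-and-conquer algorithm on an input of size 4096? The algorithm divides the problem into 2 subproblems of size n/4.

For divide and conquer with division factor 4:

Problem sizes at each level:
Level 0: 4096
Level 1: 1024
Level 2: 256
Level 3: 64
Level 4: 16
Level 5: 4
Level 6: 1

The root is level 0 and the size-1 base case is level 6 (the tree spans levels 0 through 6, i.e. 7 levels counting the root), so the depth is the number of divisions: log_4(4096) = 6

The recursion tree depth is log_4(4096) = 6. At each level, the problem size is divided by 4, so it takes 6 divisions to reduce to a base case of size 1. The algorithm makes 2 recursive calls at each level.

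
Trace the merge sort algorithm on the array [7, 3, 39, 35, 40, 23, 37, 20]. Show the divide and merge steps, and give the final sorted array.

Merge sort trace:

Split: [7, 3, 39, 35, 40, 23, 37, 20] -> [7, 3, 39, 35] and [40, 23, 37, 20]
  Split: [7, 3, 39, 35] -> [7, 3] and [39, 35]
    Split: [7, 3] -> [7] and [3]
    Merge: [7] + [3] -> [3, 7]
    Split: [39, 35] -> [39] and [35]
    Merge: [39] + [35] -> [35, 39]
  Merge: [3, 7] + [35, 39] -> [3, 7, 35, 39]
  Split: [40, 23, 37, 20] -> [40, 23] and [37, 20]
    Split: [40, 23] -> [40] and [23]
    Merge: [40] + [23] -> [23, 40]
    Split: [37, 20] -> [37] and [20]
    Merge: [37] + [20] -> [20, 37]
  Merge: [23, 40] + [20, 37] -> [20, 23, 37, 40]
Merge: [3, 7, 35, 39] + [20, 23, 37, 40] -> [3, 7, 20, 23, 35, 37, 39, 40]

Final sorted array: [3, 7, 20, 23, 35, 37, 39, 40]

The merge sort proceeds by recursively splitting the array and merging sorted halves.
After all merges, the sorted array is [3, 7, 20, 23, 35, 37, 39, 40].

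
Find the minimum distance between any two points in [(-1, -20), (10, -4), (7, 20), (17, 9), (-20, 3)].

Computing all pairwise distances among 5 points:

d((-1, -20), (10, -4)) = 19.4165
d((-1, -20), (7, 20)) = 40.7922
d((-1, -20), (17, 9)) = 34.1321
d((-1, -20), (-20, 3)) = 29.8329
d((10, -4), (7, 20)) = 24.1868
d((10, -4), (17, 9)) = 14.7648 <-- minimum
d((10, -4), (-20, 3)) = 30.8058
d((7, 20), (17, 9)) = 14.8661
d((7, 20), (-20, 3)) = 31.9061
d((17, 9), (-20, 3)) = 37.4833

Closest pair: (10, -4) and (17, 9) with distance 14.7648

The closest pair is (10, -4) and (17, 9) with Euclidean distance 14.7648. For 5 points, brute-force pairwise comparison is shown above. For large n, the divide-and-conquer algorithm (sort by x, recurse on halves, check the dividing strip) achieves O(n log n).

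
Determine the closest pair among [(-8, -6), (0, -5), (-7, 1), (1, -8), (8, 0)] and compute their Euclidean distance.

Computing all pairwise distances among 5 points:

d((-8, -6), (0, -5)) = 8.0623
d((-8, -6), (-7, 1)) = 7.0711
d((-8, -6), (1, -8)) = 9.2195
d((-8, -6), (8, 0)) = 17.088
d((0, -5), (-7, 1)) = 9.2195
d((0, -5), (1, -8)) = 3.1623 <-- minimum
d((0, -5), (8, 0)) = 9.434
d((-7, 1), (1, -8)) = 12.0416
d((-7, 1), (8, 0)) = 15.0333
d((1, -8), (8, 0)) = 10.6301

Closest pair: (0, -5) and (1, -8) with distance 3.1623

The closest pair is (0, -5) and (1, -8) with Euclidean distance 3.1623. For 5 points, brute-force pairwise comparison is shown above. For large n, the divide-and-conquer algorithm (sort by x, recurse on halves, check the dividing strip) achieves O(n log n).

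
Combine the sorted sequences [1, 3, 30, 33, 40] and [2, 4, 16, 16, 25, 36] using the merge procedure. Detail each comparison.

Merging process:

Compare 1 vs 2: take 1 from left. Merged: [1]
Compare 3 vs 2: take 2 from right. Merged: [1, 2]
Compare 3 vs 4: take 3 from left. Merged: [1, 2, 3]
Compare 30 vs 4: take 4 from right. Merged: [1, 2, 3, 4]
Compare 30 vs 16: take 16 from right. Merged: [1, 2, 3, 4, 16]
Compare 30 vs 16: take 16 from right. Merged: [1, 2, 3, 4, 16, 16]
Compare 30 vs 25: take 25 from right. Merged: [1, 2, 3, 4, 16, 16, 25]
Compare 30 vs 36: take 30 from left. Merged: [1, 2, 3, 4, 16, 16, 25, 30]
Compare 33 vs 36: take 33 from left. Merged: [1, 2, 3, 4, 16, 16, 25, 30, 33]
Compare 40 vs 36: take 36 from right. Merged: [1, 2, 3, 4, 16, 16, 25, 30, 33, 36]
Append remaining from left: [40]. Merged: [1, 2, 3, 4, 16, 16, 25, 30, 33, 36, 40]

Final merged array: [1, 2, 3, 4, 16, 16, 25, 30, 33, 36, 40]
Total comparisons: 10

The merged array is [1, 2, 3, 4, 16, 16, 25, 30, 33, 36, 40], requiring 10 comparisons. The merge step runs in O(n) time where n is the total number of elements.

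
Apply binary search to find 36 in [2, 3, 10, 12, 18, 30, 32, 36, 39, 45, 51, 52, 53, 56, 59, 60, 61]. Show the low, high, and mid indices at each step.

Binary search for 36 in [2, 3, 10, 12, 18, 30, 32, 36, 39, 45, 51, 52, 53, 56, 59, 60, 61]:

lo=0, hi=16, mid=8, arr[mid]=39 -> 39 > 36, search left half
lo=0, hi=7, mid=3, arr[mid]=12 -> 12 < 36, search right half
lo=4, hi=7, mid=5, arr[mid]=30 -> 30 < 36, search right half
lo=6, hi=7, mid=6, arr[mid]=32 -> 32 < 36, search right half
lo=7, hi=7, mid=7, arr[mid]=36 -> Found target at index 7!

Binary search finds 36 at index 7 after 5 comparisons. The search repeatedly halves the search space by comparing with the middle element.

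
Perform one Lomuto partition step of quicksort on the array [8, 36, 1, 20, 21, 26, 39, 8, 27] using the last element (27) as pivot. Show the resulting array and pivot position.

Lomuto partition with pivot = 27:

Initial array: [8, 36, 1, 20, 21, 26, 39, 8, 27]

arr[0]=8 <= 27: swap with position 0, array becomes [8, 36, 1, 20, 21, 26, 39, 8, 27]
arr[1]=36 > 27: no swap
arr[2]=1 <= 27: swap with position 1, array becomes [8, 1, 36, 20, 21, 26, 39, 8, 27]
arr[3]=20 <= 27: swap with position 2, array becomes [8, 1, 20, 36, 21, 26, 39, 8, 27]
arr[4]=21 <= 27: swap with position 3, array becomes [8, 1, 20, 21, 36, 26, 39, 8, 27]
arr[5]=26 <= 27: swap with position 4, array becomes [8, 1, 20, 21, 26, 36, 39, 8, 27]
arr[6]=39 > 27: no swap
arr[7]=8 <= 27: swap with position 5, array becomes [8, 1, 20, 21, 26, 8, 39, 36, 27]

Place pivot at position 6: [8, 1, 20, 21, 26, 8, 27, 36, 39]
Pivot position: 6

After partitioning with pivot 27, the array becomes [8, 1, 20, 21, 26, 8, 27, 36, 39]. The pivot is placed at index 6. All elements to the left of the pivot are <= 27, and all elements to the right are > 27.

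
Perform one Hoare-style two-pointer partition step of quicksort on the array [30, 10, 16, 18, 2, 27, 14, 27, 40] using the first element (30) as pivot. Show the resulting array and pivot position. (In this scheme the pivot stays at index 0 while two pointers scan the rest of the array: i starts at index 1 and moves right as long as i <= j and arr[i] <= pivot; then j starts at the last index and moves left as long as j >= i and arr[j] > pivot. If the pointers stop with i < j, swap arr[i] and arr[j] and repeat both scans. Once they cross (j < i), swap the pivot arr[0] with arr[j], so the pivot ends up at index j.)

Hoare-style two-pointer partition with pivot = 30:

Initial array: [30, 10, 16, 18, 2, 27, 14, 27, 40]

Pointers start at i = 1, j = 8.
i ends at 8, j ends at 7: the pointers have crossed (j < i), so scanning stops.

Swap pivot arr[0] with arr[7] to place pivot at position 7: [27, 10, 16, 18, 2, 27, 14, 30, 40]
Pivot position: 7

After partitioning with pivot 30, the array becomes [27, 10, 16, 18, 2, 27, 14, 30, 40]. The pivot is placed at index 7. All elements to the left of the pivot are <= 30, and all elements to the right are > 30.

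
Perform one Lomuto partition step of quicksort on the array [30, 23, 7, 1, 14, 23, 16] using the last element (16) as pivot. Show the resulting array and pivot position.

Lomuto partition with pivot = 16:

Initial array: [30, 23, 7, 1, 14, 23, 16]

arr[0]=30 > 16: no swap
arr[1]=23 > 16: no swap
arr[2]=7 <= 16: swap with position 0, array becomes [7, 23, 30, 1, 14, 23, 16]
arr[3]=1 <= 16: swap with position 1, array becomes [7, 1, 30, 23, 14, 23, 16]
arr[4]=14 <= 16: swap with position 2, array becomes [7, 1, 14, 23, 30, 23, 16]
arr[5]=23 > 16: no swap

Place pivot at position 3: [7, 1, 14, 16, 30, 23, 23]
Pivot position: 3

After partitioning with pivot 16, the array becomes [7, 1, 14, 16, 30, 23, 23]. The pivot is placed at index 3. All elements to the left of the pivot are <= 16, and all elements to the right are > 16.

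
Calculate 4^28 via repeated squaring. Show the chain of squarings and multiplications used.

Computing 4^28 by squaring (build up from 4^1; each line after the first costs one multiplication):

4^1 = 4
4^2 = (4^1)^2 = 4^2 = 16
4^3 = 4 * 4^2 = 4 * 16 = 64
4^6 = (4^3)^2 = 64^2 = 4096
4^7 = 4 * 4^6 = 4 * 4096 = 16384
4^14 = (4^7)^2 = 16384^2 = 268435456
4^28 = (4^14)^2 = 268435456^2 = 72057594037927936

Result: 72057594037927936
Multiplications needed: 6 (6 lines after 4^1)

4^28 = 72057594037927936. Using exponentiation by squaring, this requires 6 multiplications. The key idea: if the exponent is even, square the half-power; if odd, multiply by the base once.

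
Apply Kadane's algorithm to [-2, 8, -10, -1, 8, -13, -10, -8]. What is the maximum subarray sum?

Using Kadane's algorithm on [-2, 8, -10, -1, 8, -13, -10, -8]:

Scanning through the array:
Position 1 (value 8): max_ending_here = 8, max_so_far = 8
Position 2 (value -10): max_ending_here = -2, max_so_far = 8
Position 3 (value -1): max_ending_here = -1, max_so_far = 8
Position 4 (value 8): max_ending_here = 8, max_so_far = 8
Position 5 (value -13): max_ending_here = -5, max_so_far = 8
Position 6 (value -10): max_ending_here = -10, max_so_far = 8
Position 7 (value -8): max_ending_here = -8, max_so_far = 8

Maximum subarray: [8]
Maximum sum: 8

The maximum subarray is [8] with sum 8. This subarray runs from index 1 to index 1.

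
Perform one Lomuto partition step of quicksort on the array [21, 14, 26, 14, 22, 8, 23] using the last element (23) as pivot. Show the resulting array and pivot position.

Lomuto partition with pivot = 23:

Initial array: [21, 14, 26, 14, 22, 8, 23]

arr[0]=21 <= 23: swap with position 0, array becomes [21, 14, 26, 14, 22, 8, 23]
arr[1]=14 <= 23: swap with position 1, array becomes [21, 14, 26, 14, 22, 8, 23]
arr[2]=26 > 23: no swap
arr[3]=14 <= 23: swap with position 2, array becomes [21, 14, 14, 26, 22, 8, 23]
arr[4]=22 <= 23: swap with position 3, array becomes [21, 14, 14, 22, 26, 8, 23]
arr[5]=8 <= 23: swap with position 4, array becomes [21, 14, 14, 22, 8, 26, 23]

Place pivot at position 5: [21, 14, 14, 22, 8, 23, 26]
Pivot position: 5

After partitioning with pivot 23, the array becomes [21, 14, 14, 22, 8, 23, 26]. The pivot is placed at index 5. All elements to the left of the pivot are <= 23, and all elements to the right are > 23.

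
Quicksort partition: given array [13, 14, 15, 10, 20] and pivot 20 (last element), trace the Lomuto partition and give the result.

Lomuto partition with pivot = 20:

Initial array: [13, 14, 15, 10, 20]

arr[0]=13 <= 20: swap with position 0, array becomes [13, 14, 15, 10, 20]
arr[1]=14 <= 20: swap with position 1, array becomes [13, 14, 15, 10, 20]
arr[2]=15 <= 20: swap with position 2, array becomes [13, 14, 15, 10, 20]
arr[3]=10 <= 20: swap with position 3, array becomes [13, 14, 15, 10, 20]

Place pivot at position 4: [13, 14, 15, 10, 20]
Pivot position: 4

After partitioning with pivot 20, the array becomes [13, 14, 15, 10, 20]. The pivot is placed at index 4. All elements to the left of the pivot are <= 20, and all elements to the right are > 20.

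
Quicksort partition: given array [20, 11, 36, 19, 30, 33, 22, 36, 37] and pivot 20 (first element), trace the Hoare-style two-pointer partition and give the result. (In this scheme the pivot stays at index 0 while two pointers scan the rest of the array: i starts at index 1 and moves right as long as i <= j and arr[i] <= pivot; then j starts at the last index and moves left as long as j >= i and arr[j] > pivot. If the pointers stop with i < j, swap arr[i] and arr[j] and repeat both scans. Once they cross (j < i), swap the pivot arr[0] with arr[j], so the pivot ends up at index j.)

Hoare-style two-pointer partition with pivot = 20:

Initial array: [20, 11, 36, 19, 30, 33, 22, 36, 37]

Pointers start at i = 1, j = 8.
i stops at index 2 (arr[2]=36 > 20), j stops at index 3 (arr[3]=19 <= 20): swap arr[2] and arr[3], array becomes [20, 11, 19, 36, 30, 33, 22, 36, 37]
i ends at 3, j ends at 2: the pointers have crossed (j < i), so scanning stops.

Swap pivot arr[0] with arr[2] to place pivot at position 2: [19, 11, 20, 36, 30, 33, 22, 36, 37]
Pivot position: 2

After partitioning with pivot 20, the array becomes [19, 11, 20, 36, 30, 33, 22, 36, 37]. The pivot is placed at index 2. All elements to the left of the pivot are <= 20, and all elements to the right are > 20.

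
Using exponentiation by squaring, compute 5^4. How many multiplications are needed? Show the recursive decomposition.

Computing 5^4 by squaring (build up from 5^1; each line after the first costs one multiplication):

5^1 = 5
5^2 = (5^1)^2 = 5^2 = 25
5^4 = (5^2)^2 = 25^2 = 625

Result: 625
Multiplications needed: 2 (2 lines after 5^1)

5^4 = 625. Using exponentiation by squaring, this requires 2 multiplications. The key idea: if the exponent is even, square the half-power; if odd, multiply by the base once.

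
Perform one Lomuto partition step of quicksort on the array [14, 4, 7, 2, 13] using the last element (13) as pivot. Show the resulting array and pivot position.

Lomuto partition with pivot = 13:

Initial array: [14, 4, 7, 2, 13]

arr[0]=14 > 13: no swap
arr[1]=4 <= 13: swap with position 0, array becomes [4, 14, 7, 2, 13]
arr[2]=7 <= 13: swap with position 1, array becomes [4, 7, 14, 2, 13]
arr[3]=2 <= 13: swap with position 2, array becomes [4, 7, 2, 14, 13]

Place pivot at position 3: [4, 7, 2, 13, 14]
Pivot position: 3

After partitioning with pivot 13, the array becomes [4, 7, 2, 13, 14]. The pivot is placed at index 3. All elements to the left of the pivot are <= 13, and all elements to the right are > 13.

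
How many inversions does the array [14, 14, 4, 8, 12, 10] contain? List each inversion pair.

Finding inversions in [14, 14, 4, 8, 12, 10]:

(0, 2): arr[0]=14 > arr[2]=4
(0, 3): arr[0]=14 > arr[3]=8
(0, 4): arr[0]=14 > arr[4]=12
(0, 5): arr[0]=14 > arr[5]=10
(1, 2): arr[1]=14 > arr[2]=4
(1, 3): arr[1]=14 > arr[3]=8
(1, 4): arr[1]=14 > arr[4]=12
(1, 5): arr[1]=14 > arr[5]=10
(4, 5): arr[4]=12 > arr[5]=10

Total inversions: 9

The array has 9 inversion(s): (0,2), (0,3), (0,4), (0,5), (1,2), (1,3), (1,4), (1,5), (4,5). Each pair (i,j) satisfies i < j and arr[i] > arr[j].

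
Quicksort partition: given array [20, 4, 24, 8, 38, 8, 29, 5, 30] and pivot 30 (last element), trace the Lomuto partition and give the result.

Lomuto partition with pivot = 30:

Initial array: [20, 4, 24, 8, 38, 8, 29, 5, 30]

arr[0]=20 <= 30: swap with position 0, array becomes [20, 4, 24, 8, 38, 8, 29, 5, 30]
arr[1]=4 <= 30: swap with position 1, array becomes [20, 4, 24, 8, 38, 8, 29, 5, 30]
arr[2]=24 <= 30: swap with position 2, array becomes [20, 4, 24, 8, 38, 8, 29, 5, 30]
arr[3]=8 <= 30: swap with position 3, array becomes [20, 4, 24, 8, 38, 8, 29, 5, 30]
arr[4]=38 > 30: no swap
arr[5]=8 <= 30: swap with position 4, array becomes [20, 4, 24, 8, 8, 38, 29, 5, 30]
arr[6]=29 <= 30: swap with position 5, array becomes [20, 4, 24, 8, 8, 29, 38, 5, 30]
arr[7]=5 <= 30: swap with position 6, array becomes [20, 4, 24, 8, 8, 29, 5, 38, 30]

Place pivot at position 7: [20, 4, 24, 8, 8, 29, 5, 30, 38]
Pivot position: 7

After partitioning with pivot 30, the array becomes [20, 4, 24, 8, 8, 29, 5, 30, 38]. The pivot is placed at index 7. All elements to the left of the pivot are <= 30, and all elements to the right are > 30.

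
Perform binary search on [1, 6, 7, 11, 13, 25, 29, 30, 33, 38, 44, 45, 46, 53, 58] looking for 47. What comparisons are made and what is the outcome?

Binary search for 47 in [1, 6, 7, 11, 13, 25, 29, 30, 33, 38, 44, 45, 46, 53, 58]:

lo=0, hi=14, mid=7, arr[mid]=30 -> 30 < 47, search right half
lo=8, hi=14, mid=11, arr[mid]=45 -> 45 < 47, search right half
lo=12, hi=14, mid=13, arr[mid]=53 -> 53 > 47, search left half
lo=12, hi=12, mid=12, arr[mid]=46 -> 46 < 47, search right half
lo=13 > hi=12, target 47 not found

Binary search determines that 47 is not in the array after 4 comparisons. The search space was exhausted without finding the target.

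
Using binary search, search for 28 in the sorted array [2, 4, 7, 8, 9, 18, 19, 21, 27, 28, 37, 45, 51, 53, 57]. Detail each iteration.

Binary search for 28 in [2, 4, 7, 8, 9, 18, 19, 21, 27, 28, 37, 45, 51, 53, 57]:

lo=0, hi=14, mid=7, arr[mid]=21 -> 21 < 28, search right half
lo=8, hi=14, mid=11, arr[mid]=45 -> 45 > 28, search left half
lo=8, hi=10, mid=9, arr[mid]=28 -> Found target at index 9!

Binary search finds 28 at index 9 after 3 comparisons. The search repeatedly halves the search space by comparing with the middle element.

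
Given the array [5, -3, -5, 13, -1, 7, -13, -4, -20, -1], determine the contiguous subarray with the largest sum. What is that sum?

Using Kadane's algorithm on [5, -3, -5, 13, -1, 7, -13, -4, -20, -1]:

Scanning through the array:
Position 1 (value -3): max_ending_here = 2, max_so_far = 5
Position 2 (value -5): max_ending_here = -3, max_so_far = 5
Position 3 (value 13): max_ending_here = 13, max_so_far = 13
Position 4 (value -1): max_ending_here = 12, max_so_far = 13
Position 5 (value 7): max_ending_here = 19, max_so_far = 19
Position 6 (value -13): max_ending_here = 6, max_so_far = 19
Position 7 (value -4): max_ending_here = 2, max_so_far = 19
Position 8 (value -20): max_ending_here = -18, max_so_far = 19
Position 9 (value -1): max_ending_here = -1, max_so_far = 19

Maximum subarray: [13, -1, 7]
Maximum sum: 19

The maximum subarray is [13, -1, 7] with sum 19. This subarray runs from index 3 to index 5.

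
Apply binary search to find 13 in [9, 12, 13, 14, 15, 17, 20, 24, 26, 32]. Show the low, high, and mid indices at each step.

Binary search for 13 in [9, 12, 13, 14, 15, 17, 20, 24, 26, 32]:

lo=0, hi=9, mid=4, arr[mid]=15 -> 15 > 13, search left half
lo=0, hi=3, mid=1, arr[mid]=12 -> 12 < 13, search right half
lo=2, hi=3, mid=2, arr[mid]=13 -> Found target at index 2!

Binary search finds 13 at index 2 after 3 comparisons. The search repeatedly halves the search space by comparing with the middle element.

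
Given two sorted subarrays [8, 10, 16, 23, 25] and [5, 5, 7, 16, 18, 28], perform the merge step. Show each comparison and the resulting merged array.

Merging process:

Compare 8 vs 5: take 5 from right. Merged: [5]
Compare 8 vs 5: take 5 from right. Merged: [5, 5]
Compare 8 vs 7: take 7 from right. Merged: [5, 5, 7]
Compare 8 vs 16: take 8 from left. Merged: [5, 5, 7, 8]
Compare 10 vs 16: take 10 from left. Merged: [5, 5, 7, 8, 10]
Compare 16 vs 16: take 16 from left. Merged: [5, 5, 7, 8, 10, 16]
Compare 23 vs 16: take 16 from right. Merged: [5, 5, 7, 8, 10, 16, 16]
Compare 23 vs 18: take 18 from right. Merged: [5, 5, 7, 8, 10, 16, 16, 18]
Compare 23 vs 28: take 23 from left. Merged: [5, 5, 7, 8, 10, 16, 16, 18, 23]
Compare 25 vs 28: take 25 from left. Merged: [5, 5, 7, 8, 10, 16, 16, 18, 23, 25]
Append remaining from right: [28]. Merged: [5, 5, 7, 8, 10, 16, 16, 18, 23, 25, 28]

Final merged array: [5, 5, 7, 8, 10, 16, 16, 18, 23, 25, 28]
Total comparisons: 10

The merged array is [5, 5, 7, 8, 10, 16, 16, 18, 23, 25, 28], requiring 10 comparisons. The merge step runs in O(n) time where n is the total number of elements.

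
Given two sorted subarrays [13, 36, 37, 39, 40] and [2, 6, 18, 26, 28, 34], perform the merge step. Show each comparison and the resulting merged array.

Merging process:

Compare 13 vs 2: take 2 from right. Merged: [2]
Compare 13 vs 6: take 6 from right. Merged: [2, 6]
Compare 13 vs 18: take 13 from left. Merged: [2, 6, 13]
Compare 36 vs 18: take 18 from right. Merged: [2, 6, 13, 18]
Compare 36 vs 26: take 26 from right. Merged: [2, 6, 13, 18, 26]
Compare 36 vs 28: take 28 from right. Merged: [2, 6, 13, 18, 26, 28]
Compare 36 vs 34: take 34 from right. Merged: [2, 6, 13, 18, 26, 28, 34]
Append remaining from left: [36, 37, 39, 40]. Merged: [2, 6, 13, 18, 26, 28, 34, 36, 37, 39, 40]

Final merged array: [2, 6, 13, 18, 26, 28, 34, 36, 37, 39, 40]
Total comparisons: 7

The merged array is [2, 6, 13, 18, 26, 28, 34, 36, 37, 39, 40], requiring 7 comparisons. The merge step runs in O(n) time where n is the total number of elements.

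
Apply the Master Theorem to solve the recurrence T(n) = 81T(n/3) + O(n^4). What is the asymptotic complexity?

Master Theorem for T(n) = 81T(n/3) + O(n^4):

a = 81, b = 3, c = 4
log_b(a) = log_3(81) = 4.0000

Case 2: c = 4 = log_3(81) = 4.0000
T(n) = O(n^4 log n) = O(n^4 log n)

For T(n) = 81T(n/3) + O(n^4): log_3(81) = 4.0000. This is Case 2 of the Master Theorem (c = log_b(a), equal work at all levels), giving O(n^4 log n).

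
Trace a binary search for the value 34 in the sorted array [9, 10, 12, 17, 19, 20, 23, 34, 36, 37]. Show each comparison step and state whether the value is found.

Binary search for 34 in [9, 10, 12, 17, 19, 20, 23, 34, 36, 37]:

lo=0, hi=9, mid=4, arr[mid]=19 -> 19 < 34, search right half
lo=5, hi=9, mid=7, arr[mid]=34 -> Found target at index 7!

Binary search finds 34 at index 7 after 2 comparisons. The search repeatedly halves the search space by comparing with the middle element.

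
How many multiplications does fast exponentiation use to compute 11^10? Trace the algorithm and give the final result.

Computing 11^10 by squaring (build up from 11^1; each line after the first costs one multiplication):

11^1 = 11
11^2 = (11^1)^2 = 11^2 = 121
11^4 = (11^2)^2 = 121^2 = 14641
11^5 = 11 * 11^4 = 11 * 14641 = 161051
11^10 = (11^5)^2 = 161051^2 = 25937424601

Result: 25937424601
Multiplications needed: 4 (4 lines after 11^1)

11^10 = 25937424601. Using exponentiation by squaring, this requires 4 multiplications. The key idea: if the exponent is even, square the half-power; if odd, multiply by the base once.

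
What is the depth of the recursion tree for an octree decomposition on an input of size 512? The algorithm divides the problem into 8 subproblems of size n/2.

For divide and conquer with division factor 2:

Problem sizes at each level:
Level 0: 512
Level 1: 256
Level 2: 128
Level 3: 64
Level 4: 32
Level 5: 16
Level 6: 8
Level 7: 4
Level 8: 2
Level 9: 1

The root is level 0 and the size-1 base case is level 9 (the tree spans levels 0 through 9, i.e. 10 levels counting the root), so the depth is the number of divisions: log_2(512) = 9

The recursion tree depth is log_2(512) = 9. At each level, the problem size is divided by 2, so it takes 9 divisions to reduce to a base case of size 1. The algorithm makes 8 recursive calls at each level.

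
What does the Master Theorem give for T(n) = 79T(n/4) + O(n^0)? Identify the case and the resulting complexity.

Master Theorem for T(n) = 79T(n/4) + O(n^0):

a = 79, b = 4, c = 0
log_b(a) = log_4(79) = 3.1519

Case 1: c = 0 < log_4(79) = 3.1519
T(n) = O(n^(log_4 79))

For T(n) = 79T(n/4) + O(n^0): log_4(79) = 3.1519. This is Case 1 of the Master Theorem (c < log_b(a), work dominated by leaves), giving O(n^(log_4 79)).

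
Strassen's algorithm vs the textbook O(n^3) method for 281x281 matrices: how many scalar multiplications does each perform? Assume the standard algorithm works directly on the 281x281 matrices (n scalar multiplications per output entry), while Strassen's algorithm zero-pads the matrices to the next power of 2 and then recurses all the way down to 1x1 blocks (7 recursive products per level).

Matrix multiplication for 281x281 matrices:

Strassen's algorithm requires power-of-2 dimensions. Pad 281x281 to 512x512 (next power of 2).

Standard algorithm: 281^3 = 22188041 multiplications
Strassen's algorithm: 7^(log2(512)) = 7^9 = 40353607 multiplications
Difference: 22188041 - 40353607 = -18165566 (Strassen uses MORE here due to padding overhead — for small or just-over-power-of-2 n, padding can outweigh the per-level savings)

Standard: 22188041 multiplications (281^3). Strassen: 40353607 multiplications (7^9, after padding to 512x512). Strassen reduces 8 recursive multiplications to 7 at each level.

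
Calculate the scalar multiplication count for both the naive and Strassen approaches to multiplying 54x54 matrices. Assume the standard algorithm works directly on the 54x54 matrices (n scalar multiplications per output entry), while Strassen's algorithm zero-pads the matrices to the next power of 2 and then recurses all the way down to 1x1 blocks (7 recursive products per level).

Matrix multiplication for 54x54 matrices:

Strassen's algorithm requires power-of-2 dimensions. Pad 54x54 to 64x64 (next power of 2).

Standard algorithm: 54^3 = 157464 multiplications
Strassen's algorithm: 7^(log2(64)) = 7^6 = 117649 multiplications
Savings: 157464 - 117649 = 39815 multiplications

Standard: 157464 multiplications (54^3). Strassen: 117649 multiplications (7^6, after padding to 64x64). Strassen reduces 8 recursive multiplications to 7 at each level.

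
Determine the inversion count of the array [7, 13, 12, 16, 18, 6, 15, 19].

Finding inversions in [7, 13, 12, 16, 18, 6, 15, 19]:

(0, 5): arr[0]=7 > arr[5]=6
(1, 2): arr[1]=13 > arr[2]=12
(1, 5): arr[1]=13 > arr[5]=6
(2, 5): arr[2]=12 > arr[5]=6
(3, 5): arr[3]=16 > arr[5]=6
(3, 6): arr[3]=16 > arr[6]=15
(4, 5): arr[4]=18 > arr[5]=6
(4, 6): arr[4]=18 > arr[6]=15

Total inversions: 8

The array has 8 inversion(s): (0,5), (1,2), (1,5), (2,5), (3,5), (3,6), (4,5), (4,6). Each pair (i,j) satisfies i < j and arr[i] > arr[j].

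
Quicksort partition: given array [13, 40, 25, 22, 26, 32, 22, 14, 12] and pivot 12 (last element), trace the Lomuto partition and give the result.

Lomuto partition with pivot = 12:

Initial array: [13, 40, 25, 22, 26, 32, 22, 14, 12]

arr[0]=13 > 12: no swap
arr[1]=40 > 12: no swap
arr[2]=25 > 12: no swap
arr[3]=22 > 12: no swap
arr[4]=26 > 12: no swap
arr[5]=32 > 12: no swap
arr[6]=22 > 12: no swap
arr[7]=14 > 12: no swap

Place pivot at position 0: [12, 40, 25, 22, 26, 32, 22, 14, 13]
Pivot position: 0

After partitioning with pivot 12, the array becomes [12, 40, 25, 22, 26, 32, 22, 14, 13]. The pivot is placed at index 0. All elements to the left of the pivot are <= 12, and all elements to the right are > 12.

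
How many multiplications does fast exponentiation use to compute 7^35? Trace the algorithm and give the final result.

Computing 7^35 by squaring (build up from 7^1; each line after the first costs one multiplication):

7^1 = 7
7^2 = (7^1)^2 = 7^2 = 49
7^4 = (7^2)^2 = 49^2 = 2401
7^8 = (7^4)^2 = 2401^2 = 5764801
7^16 = (7^8)^2 = 5764801^2 = 33232930569601
7^17 = 7 * 7^16 = 7 * 33232930569601 = 232630513987207
7^34 = (7^17)^2 = 232630513987207^2 = 54116956037952111668959660849
7^35 = 7 * 7^34 = 7 * 54116956037952111668959660849 = 378818692265664781682717625943

Result: 378818692265664781682717625943
Multiplications needed: 7 (7 lines after 7^1)

7^35 = 378818692265664781682717625943. Using exponentiation by squaring, this requires 7 multiplications. The key idea: if the exponent is even, square the half-power; if odd, multiply by the base once.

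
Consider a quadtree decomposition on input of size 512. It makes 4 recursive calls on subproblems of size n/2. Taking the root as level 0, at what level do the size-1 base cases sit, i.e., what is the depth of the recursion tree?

For divide and conquer with division factor 2:

Problem sizes at each level:
Level 0: 512
Level 1: 256
Level 2: 128
Level 3: 64
Level 4: 32
Level 5: 16
Level 6: 8
Level 7: 4
Level 8: 2
Level 9: 1

The root is level 0 and the size-1 base case is level 9 (the tree spans levels 0 through 9, i.e. 10 levels counting the root), so the depth is the number of divisions: log_2(512) = 9

The recursion tree depth is log_2(512) = 9. At each level, the problem size is divided by 2, so it takes 9 divisions to reduce to a base case of size 1. The algorithm makes 4 recursive calls at each level.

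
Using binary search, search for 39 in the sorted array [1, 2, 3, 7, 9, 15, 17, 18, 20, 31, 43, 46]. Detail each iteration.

Binary search for 39 in [1, 2, 3, 7, 9, 15, 17, 18, 20, 31, 43, 46]:

lo=0, hi=11, mid=5, arr[mid]=15 -> 15 < 39, search right half
lo=6, hi=11, mid=8, arr[mid]=20 -> 20 < 39, search right half
lo=9, hi=11, mid=10, arr[mid]=43 -> 43 > 39, search left half
lo=9, hi=9, mid=9, arr[mid]=31 -> 31 < 39, search right half
lo=10 > hi=9, target 39 not found

Binary search determines that 39 is not in the array after 4 comparisons. The search space was exhausted without finding the target.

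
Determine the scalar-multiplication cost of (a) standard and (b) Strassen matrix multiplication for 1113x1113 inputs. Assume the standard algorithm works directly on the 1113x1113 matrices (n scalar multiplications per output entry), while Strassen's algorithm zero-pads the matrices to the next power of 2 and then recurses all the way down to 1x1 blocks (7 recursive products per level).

Matrix multiplication for 1113x1113 matrices:

Strassen's algorithm requires power-of-2 dimensions. Pad 1113x1113 to 2048x2048 (next power of 2).

Standard algorithm: 1113^3 = 1378749897 multiplications
Strassen's algorithm: 7^(log2(2048)) = 7^11 = 1977326743 multiplications
Difference: 1378749897 - 1977326743 = -598576846 (Strassen uses MORE here due to padding overhead — for small or just-over-power-of-2 n, padding can outweigh the per-level savings)

Standard: 1378749897 multiplications (1113^3). Strassen: 1977326743 multiplications (7^11, after padding to 2048x2048). Strassen reduces 8 recursive multiplications to 7 at each level.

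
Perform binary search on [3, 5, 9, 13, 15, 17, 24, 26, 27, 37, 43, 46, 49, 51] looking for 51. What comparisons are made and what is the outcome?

Binary search for 51 in [3, 5, 9, 13, 15, 17, 24, 26, 27, 37, 43, 46, 49, 51]:

lo=0, hi=13, mid=6, arr[mid]=24 -> 24 < 51, search right half
lo=7, hi=13, mid=10, arr[mid]=43 -> 43 < 51, search right half
lo=11, hi=13, mid=12, arr[mid]=49 -> 49 < 51, search right half
lo=13, hi=13, mid=13, arr[mid]=51 -> Found target at index 13!

Binary search finds 51 at index 13 after 4 comparisons. The search repeatedly halves the search space by comparing with the middle element.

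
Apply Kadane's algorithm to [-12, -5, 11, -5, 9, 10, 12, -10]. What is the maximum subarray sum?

Using Kadane's algorithm on [-12, -5, 11, -5, 9, 10, 12, -10]:

Scanning through the array:
Position 1 (value -5): max_ending_here = -5, max_so_far = -5
Position 2 (value 11): max_ending_here = 11, max_so_far = 11
Position 3 (value -5): max_ending_here = 6, max_so_far = 11
Position 4 (value 9): max_ending_here = 15, max_so_far = 15
Position 5 (value 10): max_ending_here = 25, max_so_far = 25
Position 6 (value 12): max_ending_here = 37, max_so_far = 37
Position 7 (value -10): max_ending_here = 27, max_so_far = 37

Maximum subarray: [11, -5, 9, 10, 12]
Maximum sum: 37

The maximum subarray is [11, -5, 9, 10, 12] with sum 37. This subarray runs from index 2 to index 6.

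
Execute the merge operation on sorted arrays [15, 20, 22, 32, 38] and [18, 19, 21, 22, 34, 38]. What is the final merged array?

Merging process:

Compare 15 vs 18: take 15 from left. Merged: [15]
Compare 20 vs 18: take 18 from right. Merged: [15, 18]
Compare 20 vs 19: take 19 from right. Merged: [15, 18, 19]
Compare 20 vs 21: take 20 from left. Merged: [15, 18, 19, 20]
Compare 22 vs 21: take 21 from right. Merged: [15, 18, 19, 20, 21]
Compare 22 vs 22: take 22 from left. Merged: [15, 18, 19, 20, 21, 22]
Compare 32 vs 22: take 22 from right. Merged: [15, 18, 19, 20, 21, 22, 22]
Compare 32 vs 34: take 32 from left. Merged: [15, 18, 19, 20, 21, 22, 22, 32]
Compare 38 vs 34: take 34 from right. Merged: [15, 18, 19, 20, 21, 22, 22, 32, 34]
Compare 38 vs 38: take 38 from left. Merged: [15, 18, 19, 20, 21, 22, 22, 32, 34, 38]
Append remaining from right: [38]. Merged: [15, 18, 19, 20, 21, 22, 22, 32, 34, 38, 38]

Final merged array: [15, 18, 19, 20, 21, 22, 22, 32, 34, 38, 38]
Total comparisons: 10

The merged array is [15, 18, 19, 20, 21, 22, 22, 32, 34, 38, 38], requiring 10 comparisons. The merge step runs in O(n) time where n is the total number of elements.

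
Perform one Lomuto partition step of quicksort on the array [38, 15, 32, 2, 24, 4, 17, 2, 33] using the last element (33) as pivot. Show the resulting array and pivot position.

Lomuto partition with pivot = 33:

Initial array: [38, 15, 32, 2, 24, 4, 17, 2, 33]

arr[0]=38 > 33: no swap
arr[1]=15 <= 33: swap with position 0, array becomes [15, 38, 32, 2, 24, 4, 17, 2, 33]
arr[2]=32 <= 33: swap with position 1, array becomes [15, 32, 38, 2, 24, 4, 17, 2, 33]
arr[3]=2 <= 33: swap with position 2, array becomes [15, 32, 2, 38, 24, 4, 17, 2, 33]
arr[4]=24 <= 33: swap with position 3, array becomes [15, 32, 2, 24, 38, 4, 17, 2, 33]
arr[5]=4 <= 33: swap with position 4, array becomes [15, 32, 2, 24, 4, 38, 17, 2, 33]
arr[6]=17 <= 33: swap with position 5, array becomes [15, 32, 2, 24, 4, 17, 38, 2, 33]
arr[7]=2 <= 33: swap with position 6, array becomes [15, 32, 2, 24, 4, 17, 2, 38, 33]

Place pivot at position 7: [15, 32, 2, 24, 4, 17, 2, 33, 38]
Pivot position: 7

After partitioning with pivot 33, the array becomes [15, 32, 2, 24, 4, 17, 2, 33, 38]. The pivot is placed at index 7. All elements to the left of the pivot are <= 33, and all elements to the right are > 33.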